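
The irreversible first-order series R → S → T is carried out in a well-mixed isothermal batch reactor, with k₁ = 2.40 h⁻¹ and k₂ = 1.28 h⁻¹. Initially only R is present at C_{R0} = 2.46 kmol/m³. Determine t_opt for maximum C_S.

Setting dC_S/dt = 0 gives t_opt = ln(k₂/k₁)/(k₂−k₁).
= ln(1.28/2.40)/(1.28−2.40) = ln(0.5333)/-1.120 = -0.6286/-1.120 = 0.561 h.

0.561 h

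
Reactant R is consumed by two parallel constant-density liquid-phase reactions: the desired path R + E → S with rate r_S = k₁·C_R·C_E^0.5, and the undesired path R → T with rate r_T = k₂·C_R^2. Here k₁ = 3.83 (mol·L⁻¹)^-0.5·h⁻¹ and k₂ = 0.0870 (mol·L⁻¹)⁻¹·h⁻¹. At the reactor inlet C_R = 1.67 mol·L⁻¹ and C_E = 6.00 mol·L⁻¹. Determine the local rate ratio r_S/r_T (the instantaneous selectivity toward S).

S_{S/T} = r_S/r_T = (k₁·C_R·C_E^0.5)/(k₂·C_R^2) = (k₁/k₂)·C_R⁻¹·C_E^0.5.
= (3.83×1.670×6.000^0.5) / (0.0870×1.670^2) = 15.67/0.2426 = 64.6.
The undesired path is higher order in R, so low C_R (CSTR or dilute feed) favours S.

64.6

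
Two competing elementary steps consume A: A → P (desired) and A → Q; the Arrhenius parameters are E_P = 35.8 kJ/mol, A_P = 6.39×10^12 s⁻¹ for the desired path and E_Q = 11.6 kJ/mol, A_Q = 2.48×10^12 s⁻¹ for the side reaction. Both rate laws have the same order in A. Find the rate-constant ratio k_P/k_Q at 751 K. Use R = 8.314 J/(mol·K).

0.0534

Since both paths have the same order in A, the concentration cancels and S_{P/Q} = k_P/k_Q = (A_P/A_Q)·exp[(E_Q−E_P)/(RT)].
(E_Q−E_P)/(RT) = (11.6−35.8)×10³/(8.314×751) = -24200/6244 = -3.876.
k_P/k_Q = (6.39×10^12/2.48×10^12)·exp(-3.876) = 2.577 × 0.02074 = 0.0534.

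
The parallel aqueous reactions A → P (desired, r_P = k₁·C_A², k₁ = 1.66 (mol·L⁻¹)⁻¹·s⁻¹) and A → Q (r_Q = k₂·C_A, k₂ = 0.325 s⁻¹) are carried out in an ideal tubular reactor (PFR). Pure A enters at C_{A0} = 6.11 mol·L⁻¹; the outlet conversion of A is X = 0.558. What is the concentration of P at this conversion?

3.26 mol·L⁻¹

C_A = C_{A0}(1−X) = 2.701 mol·L⁻¹.
Along a PFR/batch, dC_Q/dC_A = −r_Q/(r_P+r_Q) = −k₂/(k₂+k₁·C_A).
Integrating from C_{A0} to C_A: C_Q = (0.325/1.66)·ln[(0.325+1.66·6.11)/(0.325+1.66·2.70)] = 0.1958·ln(10.47/4.808) = 0.1523 mol·L⁻¹.
Then C_P = (C_{A0}−C_A) − C_Q = 3.409 − 0.1523 = 3.257 mol·L⁻¹.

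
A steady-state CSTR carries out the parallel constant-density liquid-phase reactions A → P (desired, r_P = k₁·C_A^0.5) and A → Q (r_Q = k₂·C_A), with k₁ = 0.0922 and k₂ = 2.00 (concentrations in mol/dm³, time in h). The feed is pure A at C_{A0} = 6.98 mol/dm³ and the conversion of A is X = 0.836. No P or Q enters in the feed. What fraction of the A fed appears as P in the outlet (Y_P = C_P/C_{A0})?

Exit C_A = C_{A0}(1−X) = 6.98×0.164 = 1.145 mol/dm³.
Rates in a CSTR are evaluated at the outlet concentration: r_P = 0.0922×1.145^0.5 = 0.09865, r_Q = 2.00×1.145 = 2.289.
Fraction of consumed A going to P: r_P/(r_P+r_Q) = 0.04131.
C_P = 0.04131·C_{A0}·X = 0.04131×6.98×0.836 = 0.241 mol/dm³; Y_P = C_P/C_{A0} = 0.0345.

0.0345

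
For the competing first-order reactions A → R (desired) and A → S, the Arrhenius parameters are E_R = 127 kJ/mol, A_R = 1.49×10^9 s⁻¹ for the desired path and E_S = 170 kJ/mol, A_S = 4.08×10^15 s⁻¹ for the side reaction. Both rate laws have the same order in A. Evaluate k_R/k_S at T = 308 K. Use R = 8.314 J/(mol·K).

7.17

With equal orders, S_{R/S} = k_R/k_S = (A_R/A_S)·exp[(E_S−E_R)/(RT)].
(E_S−E_R)/(RT) = (170−127)×10³/(8.314×308) = 43000/2561 = 16.79.
k_R/k_S = (1.49×10^9/4.08×10^15)·exp(16.79) = 3.652×10^-7 × 1.962×10^7 = 7.17.
Since E_R < E_S, lowering the temperature improves selectivity toward R.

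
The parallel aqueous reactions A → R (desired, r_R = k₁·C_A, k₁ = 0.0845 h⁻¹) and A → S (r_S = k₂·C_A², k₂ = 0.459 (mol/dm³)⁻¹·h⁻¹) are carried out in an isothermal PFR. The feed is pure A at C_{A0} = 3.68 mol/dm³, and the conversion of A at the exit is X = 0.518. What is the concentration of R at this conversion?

0.125 mol/dm³

C_A = C_{A0}(1−X) = 1.774 mol/dm³.
Along a PFR/batch, dC_R/dC_A = −r_R/(r_R+r_S) = −k₁/(k₁+k₂·C_A).
Integrating from C_{A0} to C_A: C_R = (0.0845/0.459)·ln[(0.0845+0.459·3.68)/(0.0845+0.459·1.77)] = 0.1841·ln(1.774/0.8987) = 0.1252 mol/dm³.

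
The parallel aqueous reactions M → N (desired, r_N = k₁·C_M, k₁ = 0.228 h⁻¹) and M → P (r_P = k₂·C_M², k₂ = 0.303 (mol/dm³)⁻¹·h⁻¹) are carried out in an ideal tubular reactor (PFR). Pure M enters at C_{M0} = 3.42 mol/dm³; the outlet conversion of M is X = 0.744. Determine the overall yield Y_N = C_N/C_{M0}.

C_M = C_{M0}(1−X) = 0.8755 mol/dm³.
Along a PFR/batch, dC_N/dC_M = −r_N/(r_N+r_P) = −k₁/(k₁+k₂·C_M).
Integrating from C_{M0} to C_M: C_N = (0.228/0.303)·ln[(0.228+0.303·3.42)/(0.228+0.303·0.876)] = 0.7525·ln(1.264/0.4933) = 0.7082 mol/dm³.
Y_N = C_N/C_{M0} = 0.7082/3.42 = 0.207.

0.207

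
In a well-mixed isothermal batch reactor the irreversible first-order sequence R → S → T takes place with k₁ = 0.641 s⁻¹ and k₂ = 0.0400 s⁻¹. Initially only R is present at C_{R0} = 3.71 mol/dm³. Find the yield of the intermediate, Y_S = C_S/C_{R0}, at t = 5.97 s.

0.817

The intermediate concentration in a first-order A→B→C sequence is C_S = k₁C_{R0}(e^(−k₁t) − e^(−k₂t))/(k₂−k₁).
e^(−k₁t) = e^(−0.641×5.97) = e^(−3.827) = 0.02178; e^(−k₂t) = e^(−0.2388) = 0.7876.
C_S = 0.641×3.71/(0.0400−0.641) × (0.02178−0.7876) = (-3.957)×(-0.7658) = 3.030 mol/dm³.
Y_S = C_S/C_{R0} = 3.030/3.71 = 0.817.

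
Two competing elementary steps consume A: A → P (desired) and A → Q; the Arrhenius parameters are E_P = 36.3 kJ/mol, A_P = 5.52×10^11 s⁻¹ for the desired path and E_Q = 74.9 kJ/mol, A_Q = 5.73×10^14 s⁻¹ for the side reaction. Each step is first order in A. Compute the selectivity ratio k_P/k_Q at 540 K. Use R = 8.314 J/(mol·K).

5.22

Since both paths have the same order in A, the concentration cancels and S_{P/Q} = k_P/k_Q = (A_P/A_Q)·exp[(E_Q−E_P)/(RT)].
(E_Q−E_P)/(RT) = (74.9−36.3)×10³/(8.314×540) = 38600/4490 = 8.598.
k_P/k_Q = (5.52×10^11/5.73×10^14)·exp(8.598) = 9.634×10^-4 × 5419 = 5.22.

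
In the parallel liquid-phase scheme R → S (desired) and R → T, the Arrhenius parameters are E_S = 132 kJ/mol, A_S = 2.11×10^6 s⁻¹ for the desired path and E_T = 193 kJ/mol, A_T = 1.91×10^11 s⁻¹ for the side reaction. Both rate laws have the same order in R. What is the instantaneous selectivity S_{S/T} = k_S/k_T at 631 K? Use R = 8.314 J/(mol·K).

1.24

k_S/k_T = (A_S/A_T)·exp[−(E_S−E_T)/(RT)] = (A_S/A_T)·exp[(E_T−E_S)/(RT)].
(E_T−E_S)/(RT) = (193−132)×10³/(8.314×631) = 61000/5246 = 11.63.
k_S/k_T = (2.11×10^6/1.91×10^11)·exp(11.63) = 1.105×10^-5 × 1.122×10^5 = 1.24.
Since E_S < E_T, lowering the temperature improves selectivity toward S.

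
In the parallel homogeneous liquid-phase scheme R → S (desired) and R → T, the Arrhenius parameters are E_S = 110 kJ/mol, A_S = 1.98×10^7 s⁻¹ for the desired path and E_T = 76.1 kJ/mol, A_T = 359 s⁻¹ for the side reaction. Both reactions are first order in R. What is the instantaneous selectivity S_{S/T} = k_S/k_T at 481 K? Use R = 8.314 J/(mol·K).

11.5

With equal orders, S_{S/T} = k_S/k_T = (A_S/A_T)·exp[(E_T−E_S)/(RT)].
(E_T−E_S)/(RT) = (76.1−110)×10³/(8.314×481) = -33900/3999 = -8.477.
k_S/k_T = (1.98×10^7/359)·exp(-8.477) = 55153 × 2.082×10^-4 = 11.5.
Since E_S > E_T, raising the temperature improves selectivity toward S.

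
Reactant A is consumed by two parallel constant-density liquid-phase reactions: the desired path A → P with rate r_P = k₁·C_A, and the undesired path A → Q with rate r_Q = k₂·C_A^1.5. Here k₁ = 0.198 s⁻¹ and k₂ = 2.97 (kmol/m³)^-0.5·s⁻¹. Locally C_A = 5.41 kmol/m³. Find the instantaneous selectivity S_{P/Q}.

S_{P/Q} = r_P/r_Q = (k₁·C_A)/(k₂·C_A^1.5) = (k₁/k₂)·C_A^-0.5.
= (0.198×5.410) / (2.97×5.410^1.5) = 1.071/37.37 = 0.0287.

0.0287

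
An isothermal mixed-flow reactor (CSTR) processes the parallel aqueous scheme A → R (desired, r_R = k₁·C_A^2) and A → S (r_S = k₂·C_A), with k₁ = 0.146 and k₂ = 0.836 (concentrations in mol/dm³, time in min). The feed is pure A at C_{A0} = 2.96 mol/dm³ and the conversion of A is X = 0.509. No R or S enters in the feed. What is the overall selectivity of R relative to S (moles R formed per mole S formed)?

Exit C_A = C_{A0}(1−X) = 2.96×0.491 = 1.453 mol/dm³.
A CSTR operates uniformly at the exit composition, giving r_R = 0.3084 and r_S = 1.215 (each k·C_A^n at C_A = 1.453).
Overall selectivity = C_R/C_S = r_Rτ/(r_Sτ) = r_R/r_S = 0.254.

0.254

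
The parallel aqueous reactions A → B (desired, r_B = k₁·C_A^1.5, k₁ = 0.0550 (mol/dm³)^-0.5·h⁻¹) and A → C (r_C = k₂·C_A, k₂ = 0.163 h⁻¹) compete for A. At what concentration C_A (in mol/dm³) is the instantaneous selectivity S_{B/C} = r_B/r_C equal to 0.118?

0.122 mol/dm³

S_{B/C} = (k₁/k₂)·C_A^0.5 ⇒ C_A = (S·k₂/k₁)^(2).
= (0.118×0.163/0.0550)^(2) = (0.3497)^(2) = 0.122 mol/dm³.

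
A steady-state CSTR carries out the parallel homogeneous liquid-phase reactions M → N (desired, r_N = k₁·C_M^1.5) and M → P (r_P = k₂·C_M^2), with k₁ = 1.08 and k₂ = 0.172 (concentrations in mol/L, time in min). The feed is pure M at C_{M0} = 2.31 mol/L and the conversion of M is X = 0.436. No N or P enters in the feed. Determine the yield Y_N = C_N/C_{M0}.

Exit C_M = C_{M0}(1−X) = 2.31×0.564 = 1.303 mol/L.
Rates in a CSTR are evaluated at the outlet concentration: r_N = 1.08×1.303^1.5 = 1.606, r_P = 0.172×1.303^2 = 0.2920.
Fraction of consumed M going to N: r_N/(r_N+r_P) = 0.8462.
C_N = 0.8462·C_{M0}·X = 0.8462×2.31×0.436 = 0.852 mol/L; Y_N = C_N/C_{M0} = 0.369.

0.369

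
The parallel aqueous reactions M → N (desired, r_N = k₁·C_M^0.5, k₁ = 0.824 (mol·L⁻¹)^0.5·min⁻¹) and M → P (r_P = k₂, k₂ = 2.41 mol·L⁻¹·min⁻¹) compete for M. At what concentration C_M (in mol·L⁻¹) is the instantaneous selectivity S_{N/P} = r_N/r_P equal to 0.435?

1.62 mol·L⁻¹

S_{N/P} = (k₁/k₂)·C_M^0.5 ⇒ C_M = (S·k₂/k₁)^(2).
= (0.435×2.41/0.824)^(2) = (1.272)^(2) = 1.62 mol·L⁻¹.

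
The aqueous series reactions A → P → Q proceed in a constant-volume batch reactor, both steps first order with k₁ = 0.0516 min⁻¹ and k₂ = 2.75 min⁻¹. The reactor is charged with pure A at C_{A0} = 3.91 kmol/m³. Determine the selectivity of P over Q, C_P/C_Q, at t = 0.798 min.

0.672

Solving the coupled first-order balances gives C_P(t) = [k₁/(k₂−k₁)]·C_{A0}·(e^(−k₁t) − e^(−k₂t)).
e^(−k₁t) = e^(−0.0516×0.798) = e^(−0.04118) = 0.9597; e^(−k₂t) = e^(−2.195) = 0.1114.
C_P = 0.0516×3.91/(2.75−0.0516) × (0.9597−0.1114) = 0.07477×0.8482 = 0.06342 kmol/m³.
C_A = C_{A0}e^(−k₁t) = 3.752 kmol/m³, so C_Q = C_{A0}−C_A−C_P = 0.09431 kmol/m³; C_P/C_Q = 0.672.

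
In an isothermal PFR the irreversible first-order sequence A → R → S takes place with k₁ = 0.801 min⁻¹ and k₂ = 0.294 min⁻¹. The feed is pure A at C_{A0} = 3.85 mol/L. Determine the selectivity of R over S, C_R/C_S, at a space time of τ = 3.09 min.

For first-order series with pure A initially, C_R(τ) = k₁C_{A0}/(k₂−k₁)·(e^(−k₁τ) − e^(−k₂τ)).
e^(−k₁τ) = e^(−0.801×3.09) = e^(−2.475) = 0.08416; e^(−k₂τ) = e^(−0.9085) = 0.4031.
C_R = 0.801×3.85/(0.294−0.801) × (0.08416−0.4031) = (-6.083)×(-0.3190) = 1.940 mol/L.
C_A = C_{A0}e^(−k₁τ) = 0.3240 mol/L, so C_S = C_{A0}−C_A−C_R = 1.586 mol/L; C_R/C_S = 1.22.

1.22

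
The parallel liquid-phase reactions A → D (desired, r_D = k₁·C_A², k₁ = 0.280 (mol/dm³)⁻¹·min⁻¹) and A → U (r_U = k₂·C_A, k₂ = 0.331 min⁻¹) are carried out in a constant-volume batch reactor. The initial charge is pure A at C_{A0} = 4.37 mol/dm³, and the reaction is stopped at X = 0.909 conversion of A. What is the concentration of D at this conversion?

C_A = C_{A0}(1−X) = 0.3977 mol/dm³.
Along a PFR/batch, dC_U/dC_A = −r_U/(r_D+r_U) = −k₂/(k₂+k₁·C_A).
Integrating from C_{A0} to C_A: C_U = (0.331/0.280)·ln[(0.331+0.280·4.37)/(0.331+0.280·0.398)] = 1.182·ln(1.555/0.4423) = 1.486 mol/dm³.
Then C_D = (C_{A0}−C_A) − C_U = 3.972 − 1.486 = 2.487 mol/dm³.

2.49 mol/dm³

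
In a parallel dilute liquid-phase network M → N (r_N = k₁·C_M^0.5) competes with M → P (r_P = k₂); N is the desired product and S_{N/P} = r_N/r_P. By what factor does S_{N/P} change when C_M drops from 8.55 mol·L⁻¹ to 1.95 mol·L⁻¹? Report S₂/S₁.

S_{N/P} = (k₁/k₂)·C_M^0.5, so S₂/S₁ = (C_{M,2}/C_{M,1})^0.5.
= (1.95/8.55)^0.5 = (0.2281)^0.5 = 0.478.

0.478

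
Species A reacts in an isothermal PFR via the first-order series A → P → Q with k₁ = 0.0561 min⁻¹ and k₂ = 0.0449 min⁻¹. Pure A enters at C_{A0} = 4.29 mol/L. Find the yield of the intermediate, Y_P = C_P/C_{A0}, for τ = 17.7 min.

The intermediate concentration in a first-order A→B→C sequence is C_P = k₁C_{A0}(e^(−k₁τ) − e^(−k₂τ))/(k₂−k₁).
e^(−k₁τ) = e^(−0.0561×17.7) = e^(−0.9930) = 0.3705; e^(−k₂τ) = e^(−0.7947) = 0.4517.
C_P = 0.0561×4.29/(0.0449−0.0561) × (0.3705−0.4517) = (-21.49)×(-0.08123) = 1.745 mol/L.
Y_P = C_P/C_{A0} = 1.745/4.29 = 0.407.

0.407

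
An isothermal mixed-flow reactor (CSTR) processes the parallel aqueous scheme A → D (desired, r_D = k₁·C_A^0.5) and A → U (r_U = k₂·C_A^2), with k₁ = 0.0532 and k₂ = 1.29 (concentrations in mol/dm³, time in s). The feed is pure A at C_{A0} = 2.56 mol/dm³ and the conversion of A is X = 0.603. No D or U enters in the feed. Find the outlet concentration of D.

0.0597 mol/dm³

Exit C_A = C_{A0}(1−X) = 2.56×0.397 = 1.016 mol/dm³.
Rates in a CSTR are evaluated at the outlet concentration: r_D = 0.0532×1.016^0.5 = 0.05363, r_U = 1.29×1.016^2 = 1.332.
Fraction of consumed A going to D: r_D/(r_D+r_U) = 0.03869.
C_D = 0.03869·C_{A0}·X = 0.03869×2.56×0.603 = 0.0597 mol/dm³.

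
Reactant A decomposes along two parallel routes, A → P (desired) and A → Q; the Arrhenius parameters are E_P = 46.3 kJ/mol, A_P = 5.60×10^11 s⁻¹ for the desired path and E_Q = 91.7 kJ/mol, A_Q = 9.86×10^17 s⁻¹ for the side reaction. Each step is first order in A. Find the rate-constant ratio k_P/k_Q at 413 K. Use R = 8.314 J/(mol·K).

With equal orders, S_{P/Q} = k_P/k_Q = (A_P/A_Q)·exp[(E_Q−E_P)/(RT)].
(E_Q−E_P)/(RT) = (91.7−46.3)×10³/(8.314×413) = 45400/3434 = 13.22.
k_P/k_Q = (5.60×10^11/9.86×10^17)·exp(13.22) = 5.680×10^-7 × 5.524×10^5 = 0.314.

0.314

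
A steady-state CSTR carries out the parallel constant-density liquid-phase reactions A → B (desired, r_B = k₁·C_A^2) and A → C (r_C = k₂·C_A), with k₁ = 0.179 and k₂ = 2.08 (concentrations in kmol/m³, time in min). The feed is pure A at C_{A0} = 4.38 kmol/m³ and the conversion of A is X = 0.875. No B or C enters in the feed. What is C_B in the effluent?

Exit C_A = C_{A0}(1−X) = 4.38×0.125 = 0.5475 kmol/m³.
A CSTR operates uniformly at the exit composition, giving r_B = 0.05366 and r_C = 1.139 (each k·C_A^n at C_A = 0.5475).
Fraction of consumed A going to B: r_B/(r_B+r_C) = 0.04500.
C_B = 0.04500·C_{A0}·X = 0.04500×4.38×0.875 = 0.172 kmol/m³.

0.172 kmol/m³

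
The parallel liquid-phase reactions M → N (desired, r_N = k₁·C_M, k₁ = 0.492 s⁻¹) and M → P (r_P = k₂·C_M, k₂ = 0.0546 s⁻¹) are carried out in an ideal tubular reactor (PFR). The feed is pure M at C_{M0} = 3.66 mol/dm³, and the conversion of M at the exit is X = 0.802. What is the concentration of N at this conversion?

2.64 mol/dm³

C_M = C_{M0}(1−X) = 0.7247 mol/dm³.
Both paths are first order in M, so the instantaneous fraction to N is constant: dC_N/d(−C_M) = k₁/(k₁+k₂) = 0.9001.
C_N = 0.9001·(C_{M0}−C_M) = 0.9001×2.935 = 2.64 mol/dm³.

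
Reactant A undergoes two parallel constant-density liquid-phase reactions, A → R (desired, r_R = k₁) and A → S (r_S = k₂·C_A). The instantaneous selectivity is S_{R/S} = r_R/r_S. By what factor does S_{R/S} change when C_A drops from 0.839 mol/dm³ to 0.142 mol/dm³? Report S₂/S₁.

S_{R/S} = (k₁/k₂)·C_A⁻¹, so S₂/S₁ = (C_{A,2}/C_{A,1})⁻¹.
= 0.839/0.142 = 5.91.

5.91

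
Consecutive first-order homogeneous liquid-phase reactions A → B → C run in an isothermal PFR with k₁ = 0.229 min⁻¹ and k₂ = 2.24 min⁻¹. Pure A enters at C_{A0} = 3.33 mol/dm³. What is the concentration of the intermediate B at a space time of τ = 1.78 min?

For first-order series with pure A initially, C_B(τ) = k₁C_{A0}/(k₂−k₁)·(e^(−k₁τ) − e^(−k₂τ)).
e^(−k₁τ) = e^(−0.229×1.78) = e^(−0.4076) = 0.6652; e^(−k₂τ) = e^(−3.987) = 0.01855.
C_B = 0.229×3.33/(2.24−0.229) × (0.6652−0.01855) = 0.3792×0.6467 = 0.2452 mol/dm³.

0.245 mol/dm³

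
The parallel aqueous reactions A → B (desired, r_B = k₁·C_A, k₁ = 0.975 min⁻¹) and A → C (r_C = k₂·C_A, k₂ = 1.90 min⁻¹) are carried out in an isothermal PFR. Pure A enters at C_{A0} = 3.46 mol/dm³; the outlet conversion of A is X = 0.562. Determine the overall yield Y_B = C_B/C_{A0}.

C_A = C_{A0}(1−X) = 1.515 mol/dm³.
Both paths are first order in A, so the instantaneous fraction to B is constant: dC_B/d(−C_A) = k₁/(k₁+k₂) = 0.3391.
C_B = 0.3391·(C_{A0}−C_A) = 0.3391×1.945 = 0.659 mol/dm³.
Y_B = C_B/C_{A0} = 0.6594/3.46 = 0.191.

0.191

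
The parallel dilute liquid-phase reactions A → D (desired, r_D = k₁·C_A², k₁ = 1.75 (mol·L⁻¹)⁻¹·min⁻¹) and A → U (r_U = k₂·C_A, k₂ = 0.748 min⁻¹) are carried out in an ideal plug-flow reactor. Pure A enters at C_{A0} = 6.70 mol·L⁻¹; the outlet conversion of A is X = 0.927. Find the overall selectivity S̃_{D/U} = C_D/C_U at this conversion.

6.08

C_A = C_{A0}(1−X) = 0.4891 mol·L⁻¹.
Along a PFR/batch, dC_U/dC_A = −r_U/(r_D+r_U) = −k₂/(k₂+k₁·C_A).
Integrating from C_{A0} to C_A: C_U = (0.748/1.75)·ln[(0.748+1.75·6.70)/(0.748+1.75·0.489)] = 0.4274·ln(12.47/1.604) = 0.8767 mol·L⁻¹.
Then C_D = (C_{A0}−C_A) − C_U = 6.211 − 0.8767 = 5.334 mol·L⁻¹.
S̃_{D/U} = C_D/C_U = 5.334/0.8767 = 6.08.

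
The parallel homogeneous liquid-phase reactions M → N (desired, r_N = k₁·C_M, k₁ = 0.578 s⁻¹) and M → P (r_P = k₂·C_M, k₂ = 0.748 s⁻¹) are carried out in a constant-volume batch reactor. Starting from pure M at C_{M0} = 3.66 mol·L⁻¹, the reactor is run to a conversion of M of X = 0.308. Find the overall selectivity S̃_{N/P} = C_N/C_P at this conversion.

0.773

C_M = C_{M0}(1−X) = 2.533 mol·L⁻¹.
Both paths are first order in M, so the instantaneous fraction to N is constant: dC_N/d(−C_M) = k₁/(k₁+k₂) = 0.4359.
C_N = 0.4359·(C_{M0}−C_M) = 0.4359×1.127 = 0.491 mol·L⁻¹.
C_P = (C_{M0}−C_M)−C_N = 0.6359 mol·L⁻¹; S̃_{N/P} = 0.4914/0.6359 = 0.773.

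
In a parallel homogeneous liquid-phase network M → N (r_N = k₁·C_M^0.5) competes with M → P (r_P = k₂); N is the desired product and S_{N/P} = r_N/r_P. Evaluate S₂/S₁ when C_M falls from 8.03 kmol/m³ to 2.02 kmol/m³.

S_{N/P} = (k₁/k₂)·C_M^0.5, so S₂/S₁ = (C_{M,2}/C_{M,1})^0.5.
= (2.02/8.03)^0.5 = (0.2516)^0.5 = 0.502.
Selectivity toward N falls as C_M falls — high-concentration operation is favoured.

0.502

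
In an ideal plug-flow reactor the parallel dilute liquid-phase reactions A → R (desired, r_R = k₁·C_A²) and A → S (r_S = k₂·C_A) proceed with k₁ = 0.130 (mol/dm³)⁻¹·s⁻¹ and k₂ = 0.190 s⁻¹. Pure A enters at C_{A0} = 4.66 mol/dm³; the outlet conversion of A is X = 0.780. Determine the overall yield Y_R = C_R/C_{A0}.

C_A = C_{A0}(1−X) = 1.025 mol/dm³.
Along a PFR/batch, dC_S/dC_A = −r_S/(r_R+r_S) = −k₂/(k₂+k₁·C_A).
Integrating from C_{A0} to C_A: C_S = (0.190/0.130)·ln[(0.190+0.130·4.66)/(0.190+0.130·1.03)] = 1.462·ln(0.7958/0.3233) = 1.317 mol/dm³.
Then C_R = (C_{A0}−C_A) − C_S = 3.635 − 1.317 = 2.318 mol/dm³.
Y_R = C_R/C_{A0} = 2.318/4.66 = 0.497.

0.497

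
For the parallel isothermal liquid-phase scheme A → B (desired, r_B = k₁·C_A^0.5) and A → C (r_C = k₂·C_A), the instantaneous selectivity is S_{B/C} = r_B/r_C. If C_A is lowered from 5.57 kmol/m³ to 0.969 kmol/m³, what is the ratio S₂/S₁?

S_{B/C} = (k₁/k₂)·C_A^-0.5, so S₂/S₁ = (C_{A,2}/C_{A,1})^-0.5.
= (0.969/5.57)^(-0.5) = (0.1740)^(-0.5) = 2.40.

2.40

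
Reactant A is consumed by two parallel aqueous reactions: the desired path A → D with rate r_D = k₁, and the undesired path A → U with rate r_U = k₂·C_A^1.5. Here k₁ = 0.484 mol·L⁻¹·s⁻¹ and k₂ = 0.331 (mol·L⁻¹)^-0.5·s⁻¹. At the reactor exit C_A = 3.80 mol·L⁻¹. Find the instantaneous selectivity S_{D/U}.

S_{D/U} = r_D/r_U = (k₁)/(k₂·C_A^1.5) = (k₁/k₂)·C_A^-1.5.
= (0.484) / (0.331×3.800^1.5) = 0.4840/2.452 = 0.197.
The undesired path is higher order in A, so low C_A (CSTR or dilute feed) favours D.

0.197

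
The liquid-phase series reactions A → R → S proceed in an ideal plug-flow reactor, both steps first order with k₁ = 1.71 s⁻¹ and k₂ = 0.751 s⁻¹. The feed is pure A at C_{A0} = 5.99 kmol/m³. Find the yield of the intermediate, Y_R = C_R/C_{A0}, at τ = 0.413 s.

Solving the coupled first-order balances gives C_R(τ) = [k₁/(k₂−k₁)]·C_{A0}·(e^(−k₁τ) − e^(−k₂τ)).
e^(−k₁τ) = e^(−1.71×0.413) = e^(−0.7062) = 0.4935; e^(−k₂τ) = e^(−0.3102) = 0.7333.
C_R = 1.71×5.99/(0.751−1.71) × (0.4935−0.7333) = (-10.68)×(-0.2398) = 2.562 kmol/m³.
Y_R = C_R/C_{A0} = 2.562/5.99 = 0.428.

0.428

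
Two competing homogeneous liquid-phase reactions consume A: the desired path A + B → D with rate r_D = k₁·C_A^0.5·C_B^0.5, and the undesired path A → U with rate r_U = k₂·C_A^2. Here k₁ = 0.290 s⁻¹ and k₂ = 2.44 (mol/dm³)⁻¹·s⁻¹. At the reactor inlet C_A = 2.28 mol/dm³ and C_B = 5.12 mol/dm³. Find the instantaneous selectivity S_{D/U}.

S_{D/U} = r_D/r_U = (k₁·C_A^0.5·C_B^0.5)/(k₂·C_A^2) = (k₁/k₂)·C_A^-1.5·C_B^0.5.
= (0.290×2.280^0.5×5.120^0.5) / (2.44×2.280^2) = 0.9908/12.68 = 0.0781.

0.0781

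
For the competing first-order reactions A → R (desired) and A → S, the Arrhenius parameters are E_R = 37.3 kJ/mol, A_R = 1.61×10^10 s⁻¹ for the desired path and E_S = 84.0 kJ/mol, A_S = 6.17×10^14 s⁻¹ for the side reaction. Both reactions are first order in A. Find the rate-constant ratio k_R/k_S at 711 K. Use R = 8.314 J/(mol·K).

With equal orders, S_{R/S} = k_R/k_S = (A_R/A_S)·exp[(E_S−E_R)/(RT)].
(E_S−E_R)/(RT) = (84.0−37.3)×10³/(8.314×711) = 46700/5911 = 7.900.
k_R/k_S = (1.61×10^10/6.17×10^14)·exp(7.900) = 2.609×10^-5 × 2698 = 0.0704.
Since E_R < E_S, lowering the temperature improves selectivity toward R.

0.0704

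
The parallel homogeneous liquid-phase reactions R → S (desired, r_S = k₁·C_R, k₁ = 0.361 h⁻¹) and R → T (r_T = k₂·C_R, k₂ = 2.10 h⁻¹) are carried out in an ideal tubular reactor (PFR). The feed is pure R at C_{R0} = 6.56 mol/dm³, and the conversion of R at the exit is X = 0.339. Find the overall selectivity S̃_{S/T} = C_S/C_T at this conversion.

0.172

C_R = C_{R0}(1−X) = 4.336 mol/dm³.
Both paths are first order in R, so the instantaneous fraction to S is constant: dC_S/d(−C_R) = k₁/(k₁+k₂) = 0.1467.
C_S = 0.1467·(C_{R0}−C_R) = 0.1467×2.224 = 0.326 mol/dm³.
C_T = (C_{R0}−C_R)−C_S = 1.898 mol/dm³; S̃_{S/T} = 0.3262/1.898 = 0.172.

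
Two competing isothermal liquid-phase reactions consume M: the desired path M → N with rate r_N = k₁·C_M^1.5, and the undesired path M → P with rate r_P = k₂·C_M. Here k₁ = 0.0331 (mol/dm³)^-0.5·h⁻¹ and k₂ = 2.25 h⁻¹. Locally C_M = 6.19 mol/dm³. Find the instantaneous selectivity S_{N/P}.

S_{N/P} = r_N/r_P = (k₁·C_M^1.5)/(k₂·C_M) = (k₁/k₂)·C_M^0.5.
= (0.0331×6.190^1.5) / (2.25×6.190) = 0.5098/13.93 = 0.0366.

0.0366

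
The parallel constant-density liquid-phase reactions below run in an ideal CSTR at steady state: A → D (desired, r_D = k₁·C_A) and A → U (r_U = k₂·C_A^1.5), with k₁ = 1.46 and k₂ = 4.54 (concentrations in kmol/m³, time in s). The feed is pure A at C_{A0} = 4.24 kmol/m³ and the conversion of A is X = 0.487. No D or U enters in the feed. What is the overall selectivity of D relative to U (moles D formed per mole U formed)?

Exit C_A = C_{A0}(1−X) = 4.24×0.513 = 2.175 kmol/m³.
Rates in a CSTR are evaluated at the outlet concentration: r_D = 1.46×2.175 = 3.176, r_U = 4.54×2.175^1.5 = 14.56.
Overall selectivity = C_D/C_U = r_Dτ/(r_Uτ) = r_D/r_U = 0.218.

0.218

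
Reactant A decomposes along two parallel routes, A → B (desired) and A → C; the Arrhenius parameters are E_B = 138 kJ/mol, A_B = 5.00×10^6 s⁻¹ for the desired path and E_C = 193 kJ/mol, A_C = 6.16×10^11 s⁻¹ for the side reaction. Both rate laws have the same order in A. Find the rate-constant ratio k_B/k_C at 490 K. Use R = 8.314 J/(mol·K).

5.92

k_B/k_C = (A_B/A_C)·exp[−(E_B−E_C)/(RT)] = (A_B/A_C)·exp[(E_C−E_B)/(RT)].
(E_C−E_B)/(RT) = (193−138)×10³/(8.314×490) = 55000/4074 = 13.50.
k_B/k_C = (5.00×10^6/6.16×10^11)·exp(13.50) = 8.117×10^-6 × 7.299×10^5 = 5.92.
Since E_B < E_C, lowering the temperature improves selectivity toward B.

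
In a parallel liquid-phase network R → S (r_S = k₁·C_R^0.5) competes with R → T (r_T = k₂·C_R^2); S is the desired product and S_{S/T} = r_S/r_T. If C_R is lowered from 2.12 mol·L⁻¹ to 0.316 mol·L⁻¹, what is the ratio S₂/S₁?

S_{S/T} = (k₁/k₂)·C_R^-1.5, so S₂/S₁ = (C_{R,2}/C_{R,1})^-1.5.
= (0.316/2.12)^(-1.5) = (0.1491)^(-1.5) = 17.4.

17.4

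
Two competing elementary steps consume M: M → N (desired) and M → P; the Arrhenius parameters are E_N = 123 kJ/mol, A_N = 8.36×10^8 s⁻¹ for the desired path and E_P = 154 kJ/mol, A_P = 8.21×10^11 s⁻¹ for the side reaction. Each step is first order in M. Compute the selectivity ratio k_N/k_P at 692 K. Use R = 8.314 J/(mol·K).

Since both paths have the same order in M, the concentration cancels and S_{N/P} = k_N/k_P = (A_N/A_P)·exp[(E_P−E_N)/(RT)].
(E_P−E_N)/(RT) = (154−123)×10³/(8.314×692) = 31000/5753 = 5.388.
k_N/k_P = (8.36×10^8/8.21×10^11)·exp(5.388) = 0.001018 × 218.8 = 0.223.

0.223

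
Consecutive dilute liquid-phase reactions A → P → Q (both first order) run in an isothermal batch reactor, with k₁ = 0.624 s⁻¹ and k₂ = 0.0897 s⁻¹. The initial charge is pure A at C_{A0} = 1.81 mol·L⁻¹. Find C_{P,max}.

1.31 mol·L⁻¹

Evaluating C_P at t_opt = ln(k₂/k₁)/(k₂−k₁) gives C_{P,max}/C_{A0} = (k₁/k₂)^[k₂/(k₂−k₁)].
= (0.624/0.0897)^(0.0897/(0.0897−0.624)) = (6.957)^(-0.1679) = 0.7221.
C_{P,max} = 0.7221×1.81 = 1.31 mol·L⁻¹.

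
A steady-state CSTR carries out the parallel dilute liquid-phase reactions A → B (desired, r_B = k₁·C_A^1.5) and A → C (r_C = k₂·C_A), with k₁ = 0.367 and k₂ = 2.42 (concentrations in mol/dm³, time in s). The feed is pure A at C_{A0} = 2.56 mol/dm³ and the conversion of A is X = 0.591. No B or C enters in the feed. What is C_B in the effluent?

Exit C_A = C_{A0}(1−X) = 2.56×0.409 = 1.047 mol/dm³.
A CSTR operates uniformly at the exit composition, giving r_B = 0.3932 and r_C = 2.534 (each k·C_A^n at C_A = 1.047).
Fraction of consumed A going to B: r_B/(r_B+r_C) = 0.1343.
C_B = 0.1343·C_{A0}·X = 0.1343×2.56×0.591 = 0.203 mol/dm³.

0.203 mol/dm³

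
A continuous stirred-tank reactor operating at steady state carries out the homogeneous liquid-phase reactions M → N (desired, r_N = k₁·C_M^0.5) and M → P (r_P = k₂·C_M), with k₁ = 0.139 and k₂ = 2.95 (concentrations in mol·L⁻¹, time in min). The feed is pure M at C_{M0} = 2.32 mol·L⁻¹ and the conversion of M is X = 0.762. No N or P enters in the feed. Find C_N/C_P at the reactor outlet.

0.0634

Exit C_M = C_{M0}(1−X) = 2.32×0.238 = 0.5522 mol·L⁻¹.
A CSTR operates uniformly at the exit composition, giving r_N = 0.1033 and r_P = 1.629 (each k·C_M^n at C_M = 0.5522).
Overall selectivity = C_N/C_P = r_Nτ/(r_Pτ) = r_N/r_P = 0.0634.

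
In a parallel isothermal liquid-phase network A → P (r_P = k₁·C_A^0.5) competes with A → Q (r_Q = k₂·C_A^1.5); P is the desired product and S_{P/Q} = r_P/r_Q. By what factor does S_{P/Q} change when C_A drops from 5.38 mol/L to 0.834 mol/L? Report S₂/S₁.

S_{P/Q} = (k₁/k₂)·C_A⁻¹, so S₂/S₁ = (C_{A,2}/C_{A,1})⁻¹.
= 5.38/0.834 = 6.45.
Selectivity toward P rises as C_A falls — low-concentration operation is favoured.

6.45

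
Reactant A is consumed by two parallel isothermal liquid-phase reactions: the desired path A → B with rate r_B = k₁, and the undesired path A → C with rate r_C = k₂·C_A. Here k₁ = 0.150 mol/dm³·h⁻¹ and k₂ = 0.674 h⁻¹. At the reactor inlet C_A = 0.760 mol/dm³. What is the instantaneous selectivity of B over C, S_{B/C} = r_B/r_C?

0.293

S_{B/C} = r_B/r_C = (k₁)/(k₂·C_A) = (k₁/k₂)·C_A⁻¹.
= (0.150) / (0.674×0.7600) = 0.1500/0.5122 = 0.293.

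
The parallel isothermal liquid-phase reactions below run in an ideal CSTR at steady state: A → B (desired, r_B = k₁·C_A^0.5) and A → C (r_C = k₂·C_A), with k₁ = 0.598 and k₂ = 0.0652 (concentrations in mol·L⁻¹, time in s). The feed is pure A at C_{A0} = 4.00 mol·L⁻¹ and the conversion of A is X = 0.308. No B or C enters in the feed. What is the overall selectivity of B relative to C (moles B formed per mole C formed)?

5.51

Exit C_A = C_{A0}(1−X) = 4.00×0.692 = 2.768 mol·L⁻¹.
Rates in a CSTR are evaluated at the outlet concentration: r_B = 0.598×2.768^0.5 = 0.9949, r_C = 0.0652×2.768 = 0.1805.
Overall selectivity = C_B/C_C = r_Bτ/(r_Cτ) = r_B/r_C = 5.51.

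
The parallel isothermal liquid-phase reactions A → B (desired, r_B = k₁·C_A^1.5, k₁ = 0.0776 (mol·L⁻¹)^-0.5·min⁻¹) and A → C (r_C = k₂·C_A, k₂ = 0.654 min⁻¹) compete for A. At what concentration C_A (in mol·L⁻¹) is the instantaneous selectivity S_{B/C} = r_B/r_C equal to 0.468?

15.6 mol·L⁻¹

S_{B/C} = (k₁/k₂)·C_A^0.5 ⇒ C_A = (S·k₂/k₁)^(2).
= (0.468×0.654/0.0776)^(2) = (3.944)^(2) = 15.6 mol·L⁻¹.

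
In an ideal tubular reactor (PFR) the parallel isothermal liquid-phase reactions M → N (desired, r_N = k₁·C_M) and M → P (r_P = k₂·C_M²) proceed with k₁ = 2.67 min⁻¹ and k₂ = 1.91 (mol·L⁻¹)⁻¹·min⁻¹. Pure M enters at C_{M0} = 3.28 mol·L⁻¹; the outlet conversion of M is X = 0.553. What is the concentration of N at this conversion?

0.686 mol·L⁻¹

C_M = C_{M0}(1−X) = 1.466 mol·L⁻¹.
Along a PFR/batch, dC_N/dC_M = −r_N/(r_N+r_P) = −k₁/(k₁+k₂·C_M).
Integrating from C_{M0} to C_M: C_N = (2.67/1.91)·ln[(2.67+1.91·3.28)/(2.67+1.91·1.47)] = 1.398·ln(8.935/5.470) = 0.6858 mol·L⁻¹.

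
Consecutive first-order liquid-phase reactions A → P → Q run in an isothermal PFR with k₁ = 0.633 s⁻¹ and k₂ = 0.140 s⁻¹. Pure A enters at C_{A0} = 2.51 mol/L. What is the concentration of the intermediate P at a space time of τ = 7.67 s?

For first-order series with pure A initially, C_P(τ) = k₁C_{A0}/(k₂−k₁)·(e^(−k₁τ) − e^(−k₂τ)).
e^(−k₁τ) = e^(−0.633×7.67) = e^(−4.855) = 0.007788; e^(−k₂τ) = e^(−1.074) = 0.3417.
C_P = 0.633×2.51/(0.140−0.633) × (0.007788−0.3417) = (-3.223)×(-0.3339) = 1.076 mol/L.

1.08 mol/L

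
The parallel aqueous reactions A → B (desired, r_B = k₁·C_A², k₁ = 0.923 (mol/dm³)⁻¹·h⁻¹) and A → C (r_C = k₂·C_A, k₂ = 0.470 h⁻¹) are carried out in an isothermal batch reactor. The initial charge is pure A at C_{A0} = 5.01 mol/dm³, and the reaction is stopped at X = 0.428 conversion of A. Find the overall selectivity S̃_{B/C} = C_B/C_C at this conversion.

C_A = C_{A0}(1−X) = 2.866 mol/dm³.
Along a PFR/batch, dC_C/dC_A = −r_C/(r_B+r_C) = −k₂/(k₂+k₁·C_A).
Integrating from C_{A0} to C_A: C_C = (0.470/0.923)·ln[(0.470+0.923·5.01)/(0.470+0.923·2.87)] = 0.5092·ln(5.094/3.115) = 0.2505 mol/dm³.
Then C_B = (C_{A0}−C_A) − C_C = 2.144 − 0.2505 = 1.894 mol/dm³.
S̃_{B/C} = C_B/C_C = 1.894/0.2505 = 7.56.

7.56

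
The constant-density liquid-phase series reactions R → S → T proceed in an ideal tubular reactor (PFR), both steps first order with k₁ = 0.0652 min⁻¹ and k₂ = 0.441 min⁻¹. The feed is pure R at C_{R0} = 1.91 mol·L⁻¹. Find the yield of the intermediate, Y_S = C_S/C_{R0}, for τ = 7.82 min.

0.0987

Solving the coupled first-order balances gives C_S(τ) = [k₁/(k₂−k₁)]·C_{R0}·(e^(−k₁τ) − e^(−k₂τ)).
e^(−k₁τ) = e^(−0.0652×7.82) = e^(−0.5099) = 0.6006; e^(−k₂τ) = e^(−3.449) = 0.03179.
C_S = 0.0652×1.91/(0.441−0.0652) × (0.6006−0.03179) = 0.3314×0.5688 = 0.1885 mol·L⁻¹.
Y_S = C_S/C_{R0} = 0.1885/1.91 = 0.0987.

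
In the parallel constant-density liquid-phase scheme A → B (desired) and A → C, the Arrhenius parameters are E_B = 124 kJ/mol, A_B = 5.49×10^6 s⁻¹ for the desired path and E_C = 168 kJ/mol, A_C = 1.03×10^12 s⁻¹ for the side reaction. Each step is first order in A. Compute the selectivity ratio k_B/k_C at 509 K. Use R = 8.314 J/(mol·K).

0.175

k_B/k_C = (A_B/A_C)·exp[−(E_B−E_C)/(RT)] = (A_B/A_C)·exp[(E_C−E_B)/(RT)].
(E_C−E_B)/(RT) = (168−124)×10³/(8.314×509) = 44000/4232 = 10.40.
k_B/k_C = (5.49×10^6/1.03×10^12)·exp(10.40) = 5.330×10^-6 × 32774 = 0.175.
Since E_B < E_C, lowering the temperature improves selectivity toward B.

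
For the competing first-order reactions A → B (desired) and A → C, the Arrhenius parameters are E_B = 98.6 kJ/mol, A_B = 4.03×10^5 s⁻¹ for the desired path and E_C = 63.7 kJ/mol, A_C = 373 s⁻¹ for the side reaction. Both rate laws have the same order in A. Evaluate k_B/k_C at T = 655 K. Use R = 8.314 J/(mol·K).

k_B/k_C = (A_B/A_C)·exp[−(E_B−E_C)/(RT)] = (A_B/A_C)·exp[(E_C−E_B)/(RT)].
(E_C−E_B)/(RT) = (63.7−98.6)×10³/(8.314×655) = -34900/5446 = -6.409.
k_B/k_C = (4.03×10^5/373)·exp(-6.409) = 1080 × 0.001647 = 1.78.
Since E_B > E_C, raising the temperature improves selectivity toward B.

1.78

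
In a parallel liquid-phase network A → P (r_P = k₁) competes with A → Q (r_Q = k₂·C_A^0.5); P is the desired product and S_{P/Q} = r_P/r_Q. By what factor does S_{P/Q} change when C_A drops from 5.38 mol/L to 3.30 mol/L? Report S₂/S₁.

1.28

S_{P/Q} = (k₁/k₂)·C_A^-0.5, so S₂/S₁ = (C_{A,2}/C_{A,1})^-0.5.
= (3.30/5.38)^(-0.5) = (0.6134)^(-0.5) = 1.28.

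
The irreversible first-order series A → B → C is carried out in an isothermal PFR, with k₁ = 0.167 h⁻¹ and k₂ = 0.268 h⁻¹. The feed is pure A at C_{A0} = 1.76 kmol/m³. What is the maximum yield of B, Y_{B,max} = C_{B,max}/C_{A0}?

0.285

At the optimum, C_{B,max}/C_{A0} = (k₁/k₂)^[k₂/(k₂−k₁)].
= (0.167/0.268)^(0.268/(0.268−0.167)) = (0.6231)^(2.653) = 0.2851.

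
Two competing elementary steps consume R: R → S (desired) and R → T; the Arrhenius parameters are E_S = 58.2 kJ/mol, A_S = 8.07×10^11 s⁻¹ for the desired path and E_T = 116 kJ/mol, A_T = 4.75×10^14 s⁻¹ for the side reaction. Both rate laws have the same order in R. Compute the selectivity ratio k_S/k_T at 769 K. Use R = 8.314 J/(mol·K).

k_S/k_T = (A_S/A_T)·exp[−(E_S−E_T)/(RT)] = (A_S/A_T)·exp[(E_T−E_S)/(RT)].
(E_T−E_S)/(RT) = (116−58.2)×10³/(8.314×769) = 57800/6393 = 9.040.
k_S/k_T = (8.07×10^11/4.75×10^14)·exp(9.040) = 0.001699 × 8438 = 14.3.

14.3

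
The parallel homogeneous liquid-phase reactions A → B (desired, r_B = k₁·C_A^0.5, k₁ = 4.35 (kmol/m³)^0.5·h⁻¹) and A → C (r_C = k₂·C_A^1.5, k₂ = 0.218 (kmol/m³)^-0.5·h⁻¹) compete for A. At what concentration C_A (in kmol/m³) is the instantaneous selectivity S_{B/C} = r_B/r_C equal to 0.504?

39.6 kmol/m³

S_{B/C} = (k₁/k₂)·C_A⁻¹ ⇒ C_A = (S·k₂/k₁)^(-1).
= (0.504×0.218/4.35)^(-1) = (0.02526)^(-1) = 39.6 kmol/m³.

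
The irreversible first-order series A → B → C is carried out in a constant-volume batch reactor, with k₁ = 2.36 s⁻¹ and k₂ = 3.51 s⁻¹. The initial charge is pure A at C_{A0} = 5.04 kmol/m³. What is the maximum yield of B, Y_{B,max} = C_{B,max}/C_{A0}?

0.298

Evaluating C_B at t_opt = ln(k₂/k₁)/(k₂−k₁) gives C_{B,max}/C_{A0} = (k₁/k₂)^[k₂/(k₂−k₁)].
= (2.36/3.51)^(3.51/(3.51−2.36)) = (0.6724)^(3.052) = 0.2977.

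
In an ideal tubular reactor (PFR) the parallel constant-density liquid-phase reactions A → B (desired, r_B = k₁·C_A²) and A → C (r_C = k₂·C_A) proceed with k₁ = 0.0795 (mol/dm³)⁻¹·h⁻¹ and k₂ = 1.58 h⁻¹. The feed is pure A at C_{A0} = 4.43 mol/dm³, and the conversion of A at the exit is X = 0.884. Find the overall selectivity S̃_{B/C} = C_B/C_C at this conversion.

C_A = C_{A0}(1−X) = 0.5139 mol/dm³.
Along a PFR/batch, dC_C/dC_A = −r_C/(r_B+r_C) = −k₂/(k₂+k₁·C_A).
Integrating from C_{A0} to C_A: C_C = (1.58/0.0795)·ln[(1.58+0.0795·4.43)/(1.58+0.0795·0.514)] = 19.87·ln(1.932/1.621) = 3.492 mol/dm³.
Then C_B = (C_{A0}−C_A) − C_C = 3.916 − 3.492 = 0.4242 mol/dm³.
S̃_{B/C} = C_B/C_C = 0.4242/3.492 = 0.121.

0.121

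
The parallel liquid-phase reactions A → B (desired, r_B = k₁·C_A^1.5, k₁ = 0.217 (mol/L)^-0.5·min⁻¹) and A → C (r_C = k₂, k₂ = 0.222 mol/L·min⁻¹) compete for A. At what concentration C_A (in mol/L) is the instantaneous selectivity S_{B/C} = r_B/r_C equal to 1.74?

S_{B/C} = (k₁/k₂)·C_A^1.5 ⇒ C_A = (S·k₂/k₁)^(1/1.5).
= (1.74×0.222/0.217)^(0.6667) = (1.780)^(0.6667) = 1.47 mol/L.

1.47 mol/L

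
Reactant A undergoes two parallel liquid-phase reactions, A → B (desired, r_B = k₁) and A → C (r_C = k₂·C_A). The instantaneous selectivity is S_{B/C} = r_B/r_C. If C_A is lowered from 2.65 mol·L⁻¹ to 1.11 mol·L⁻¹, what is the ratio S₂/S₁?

2.39

S_{B/C} = (k₁/k₂)·C_A⁻¹, so S₂/S₁ = (C_{A,2}/C_{A,1})⁻¹.
= 2.65/1.11 = 2.39.
Selectivity toward B rises as C_A falls — low-concentration operation is favoured.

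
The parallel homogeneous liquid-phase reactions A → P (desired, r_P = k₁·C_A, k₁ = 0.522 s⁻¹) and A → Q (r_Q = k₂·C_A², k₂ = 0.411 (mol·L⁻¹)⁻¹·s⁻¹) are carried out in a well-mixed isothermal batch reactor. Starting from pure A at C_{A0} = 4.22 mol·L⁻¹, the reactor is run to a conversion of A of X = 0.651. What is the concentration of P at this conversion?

C_A = C_{A0}(1−X) = 1.473 mol·L⁻¹.
Along a PFR/batch, dC_P/dC_A = −r_P/(r_P+r_Q) = −k₁/(k₁+k₂·C_A).
Integrating from C_{A0} to C_A: C_P = (0.522/0.411)·ln[(0.522+0.411·4.22)/(0.522+0.411·1.47)] = 1.270·ln(2.256/1.127) = 0.8814 mol·L⁻¹.

0.881 mol·L⁻¹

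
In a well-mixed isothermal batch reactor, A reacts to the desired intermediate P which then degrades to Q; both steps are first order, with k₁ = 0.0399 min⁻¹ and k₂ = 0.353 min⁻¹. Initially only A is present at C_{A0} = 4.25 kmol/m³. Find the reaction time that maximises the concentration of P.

6.96 min

Setting dC_P/dt = 0 gives t_opt = ln(k₂/k₁)/(k₂−k₁).
= ln(0.353/0.0399)/(0.353−0.0399) = ln(8.847)/0.3131 = 2.180/0.3131 = 6.96 min.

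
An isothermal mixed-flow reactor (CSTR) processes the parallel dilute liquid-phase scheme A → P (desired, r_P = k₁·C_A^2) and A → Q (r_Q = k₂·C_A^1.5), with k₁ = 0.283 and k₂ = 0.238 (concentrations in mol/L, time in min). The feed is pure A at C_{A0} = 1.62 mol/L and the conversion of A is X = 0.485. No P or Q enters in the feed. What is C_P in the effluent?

0.409 mol/L

Exit C_A = C_{A0}(1−X) = 1.62×0.515 = 0.8343 mol/L.
Rates in a CSTR are evaluated at the outlet concentration: r_P = 0.283×0.8343^2 = 0.1970, r_Q = 0.238×0.8343^1.5 = 0.1814.
Fraction of consumed A going to P: r_P/(r_P+r_Q) = 0.5206.
C_P = 0.5206·C_{A0}·X = 0.5206×1.62×0.485 = 0.409 mol/L.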